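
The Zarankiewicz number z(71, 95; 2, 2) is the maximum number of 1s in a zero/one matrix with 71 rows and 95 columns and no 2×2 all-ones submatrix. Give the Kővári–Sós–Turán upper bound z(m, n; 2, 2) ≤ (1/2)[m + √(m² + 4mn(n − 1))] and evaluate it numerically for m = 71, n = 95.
z(71, 95; 2, 2) ≤ (1/2)[71 + √(71² + 4·71·95·94)] = (1/2)[71 + √2541161] = 832.551

Kővári–Sós–Turán: let r_1, ..., r_71 be the row sums and z = Σ r_i the total number of 1s. Each pair of columns can share at most one row with both entries 1 (else a 2×2 all-ones block appears), so Σ_i C(r_i, 2) ≤ C(95, 2) = 4465. By convexity Σ_i C(r_i, 2) ≥ 71·C(z/71, 2) = z(z − 71)/(2·71), giving z² − 71z − 71·95·94 ≤ 0 and hence z ≤ (1/2)[71 + √(5041 + 4·634030)] = (1/2)[71 + √2541161] ≈ (1/2)(71 + 1594.1019) = 832.551.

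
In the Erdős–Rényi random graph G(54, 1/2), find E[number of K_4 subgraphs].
E[# K_4] = C(54, 4) · (1/2)^C(4, 2) = 316251 / 2^6 = 4941.421875

For each 4-subset S of vertices (there are C(54, 4) = 316251 such S), let X_S = 1 if S induces a K_4 (all C(4, 2) = 6 edges present). Then P(X_S = 1) = (1/2)^6 = 1/64. By linearity of expectation, E[# K_4] = C(54, 4) · (1/2)^6 = 316251 / 64 = 4941.421875.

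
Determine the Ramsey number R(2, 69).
R(2, 69) = 69

R(2, k) = k for all k ≥ 2: in a 2-colouring of K_k, either some edge is red (a red K_2) or all edges are blue (a blue K_k). And K_{68} coloured all-blue has no blue K_69, so R(2, 69) > 68. Hence R(2, 69) = 69.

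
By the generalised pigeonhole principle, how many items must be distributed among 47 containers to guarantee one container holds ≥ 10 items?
n = (10 − 1)·47 + 1 = 424

By the generalised pigeonhole principle, to guarantee some box contains ≥ r objects we need more than (r − 1) · k objects total. Threshold: n = (r − 1) · k + 1. With r = 10 and k = 47: n = 9 · 47 + 1 = 423 + 1 = 424. For n = 423 = 9 · 47, we can put exactly 9 objects in every box, avoiding 10 in any single one — so 424 is tight.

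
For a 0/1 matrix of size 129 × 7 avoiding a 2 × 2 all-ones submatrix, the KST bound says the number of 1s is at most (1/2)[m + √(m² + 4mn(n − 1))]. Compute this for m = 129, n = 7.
z(129, 7; 2, 2) ≤ (1/2)[129 + √(129² + 4·129·7·6)] = (1/2)[129 + √38313] = 162.3685

Kővári–Sós–Turán: let r_1, ..., r_129 be the row sums and z = Σ r_i the total number of 1s. Each pair of columns can share at most one row with both entries 1 (else a 2×2 all-ones block appears), so Σ_i C(r_i, 2) ≤ C(7, 2) = 21. By convexity Σ_i C(r_i, 2) ≥ 129·C(z/129, 2) = z(z − 129)/(2·129), giving z² − 129z − 129·7·6 ≤ 0 and hence z ≤ (1/2)[129 + √(16641 + 4·5418)] = (1/2)[129 + √38313] ≈ (1/2)(129 + 195.7371) = 162.3685.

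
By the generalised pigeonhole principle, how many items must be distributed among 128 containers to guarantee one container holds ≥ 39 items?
n = (39 − 1)·128 + 1 = 4865

By the generalised pigeonhole principle, to guarantee some box contains ≥ r objects we need more than (r − 1) · k objects total. Threshold: n = (r − 1) · k + 1. With r = 39 and k = 128: n = 38 · 128 + 1 = 4864 + 1 = 4865. For n = 4864 = 38 · 128, we can put exactly 38 objects in every box, avoiding 39 in any single one — so 4865 is tight.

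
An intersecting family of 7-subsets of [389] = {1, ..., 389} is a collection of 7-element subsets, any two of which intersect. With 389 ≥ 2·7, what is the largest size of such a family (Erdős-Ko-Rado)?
max |F| = C(388, 6) = 4558145946816

Erdős-Ko-Rado (1961): when n ≥ 2k, max |F| = C(n−1, k−1). The bound is attained by the star {A : i ∈ A} for any fixed i ∈ [n]. Here C(389−1, 7−1) = C(388, 6) = 4558145946816.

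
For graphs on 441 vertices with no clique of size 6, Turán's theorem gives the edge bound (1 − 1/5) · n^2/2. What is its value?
Turán density bound = (4/5) · 441^2/2 = 388962/5 ≈ 77792.4

Turán's theorem: ex(n, K_{r+1}) is achieved by the complete r-partite Turán graph T(n, r) with parts as balanced as possible, and is at most (1 − 1/r) · n^2/2. For r = 5, n = 441: the density bound is (4/5) · 194481/2 = 388962/5 ≈ 77792.4. The integer-valued extremum is e(T(441, 5)) = 77792, which is strictly less than the density bound 388962/5 since 5 ∤ 441 (the parts of T(441, 5) cannot all be equal).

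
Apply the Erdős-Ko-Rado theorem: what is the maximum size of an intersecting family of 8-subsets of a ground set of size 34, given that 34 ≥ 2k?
max |F| = C(33, 7) = 4272048

Erdős-Ko-Rado (1961): when n ≥ 2k, max |F| = C(n−1, k−1). The bound is attained by the star {A : i ∈ A} for any fixed i ∈ [n]. Here C(34−1, 8−1) = C(33, 7) = 4272048.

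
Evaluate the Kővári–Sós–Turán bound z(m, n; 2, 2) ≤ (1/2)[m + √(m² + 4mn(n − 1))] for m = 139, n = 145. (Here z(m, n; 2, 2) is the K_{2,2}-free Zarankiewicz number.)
z(139, 145; 2, 2) ≤ (1/2)[139 + √(139² + 4·139·145·144)] = (1/2)[139 + √11628601] = 1774.5367

Kővári–Sós–Turán: let r_1, ..., r_139 be the row sums and z = Σ r_i the total number of 1s. Each pair of columns can share at most one row with both entries 1 (else a 2×2 all-ones block appears), so Σ_i C(r_i, 2) ≤ C(145, 2) = 10440. By convexity Σ_i C(r_i, 2) ≥ 139·C(z/139, 2) = z(z − 139)/(2·139), giving z² − 139z − 139·145·144 ≤ 0 and hence z ≤ (1/2)[139 + √(19321 + 4·2902320)] = (1/2)[139 + √11628601] ≈ (1/2)(139 + 3410.0735) = 1774.5367.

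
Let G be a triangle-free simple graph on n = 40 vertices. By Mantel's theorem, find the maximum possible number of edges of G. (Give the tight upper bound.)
ex(40, K_3) = ⌊40^2/4⌋ = 400

Mantel (1907): a triangle-free graph on n vertices has at most ⌊n^2/4⌋ edges, with equality for the complete bipartite graph K_{⌊n/2⌋, ⌈n/2⌉}. For n = 40: ⌊40^2/4⌋ = ⌊1600/4⌋ = 400. The extremal graph is K_{20, 20}, which has 20·20 = 400 edges.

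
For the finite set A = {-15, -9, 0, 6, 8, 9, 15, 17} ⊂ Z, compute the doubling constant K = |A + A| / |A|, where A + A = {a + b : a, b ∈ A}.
K = |A + A| / |A| = 28/8 = 7/2

Enumerate A + A = {a + b : a, b ∈ A}. With |A| = 8, there are |A|^2 = 64 ordered sum pairs; collecting distinct values, A + A = {-30, -24, -18, -15, -9, -7, -6, -3, -1, 0, 2, 6, 8, 9, 12, 14, 15, 16, 17, 18, 21, 23, 24, 25, 26, 30, 32, 34}, so |A + A| = 28. Thus K = 28/8 = 7/2. For comparison, the minimum possible |A + A| over all 8-element sets is 2·8 − 1 = 15 (so min K = 15/8), attained only by arithmetic progressions.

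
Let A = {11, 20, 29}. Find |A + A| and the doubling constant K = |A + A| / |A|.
K = |A + A| / |A| = 5/3

Enumerate A + A = {a + b : a, b ∈ A}. With |A| = 3, there are |A|^2 = 9 ordered sum pairs; collecting distinct values, A + A = {22, 31, 40, 49, 58}, so |A + A| = 5. Thus K = 5/3. Here |A + A| = 2|A| − 1 = 5, the minimum possible — so K = 5/3 is minimal, which holds iff A is an arithmetic progression.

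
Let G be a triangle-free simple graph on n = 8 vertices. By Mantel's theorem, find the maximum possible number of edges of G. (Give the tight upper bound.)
ex(8, K_3) = ⌊8^2/4⌋ = 16

Mantel (1907): a triangle-free graph on n vertices has at most ⌊n^2/4⌋ edges, with equality for the complete bipartite graph K_{⌊n/2⌋, ⌈n/2⌉}. For n = 8: ⌊8^2/4⌋ = ⌊64/4⌋ = 16. The extremal graph is K_{4, 4}, which has 4·4 = 16 edges.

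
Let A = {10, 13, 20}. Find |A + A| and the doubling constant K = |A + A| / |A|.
K = |A + A| / |A| = 6/3 = 2

Enumerate A + A = {a + b : a, b ∈ A}. With |A| = 3, there are |A|^2 = 9 ordered sum pairs; collecting distinct values, A + A = {20, 23, 26, 30, 33, 40}, so |A + A| = 6. Thus K = 6/3 = 2. For comparison, the minimum possible |A + A| over all 3-element sets is 2·3 − 1 = 5 (so min K = 5/3), attained only by arithmetic progressions.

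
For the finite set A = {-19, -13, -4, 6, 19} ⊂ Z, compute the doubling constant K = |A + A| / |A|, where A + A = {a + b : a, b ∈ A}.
K = |A + A| / |A| = 15/5 = 3

Enumerate A + A = {a + b : a, b ∈ A}. With |A| = 5, there are |A|^2 = 25 ordered sum pairs; collecting distinct values, A + A = {-38, -32, -26, -23, -17, -13, -8, -7, 0, 2, 6, 12, 15, 25, 38}, so |A + A| = 15. Thus K = 15/5 = 3. For comparison, the minimum possible |A + A| over all 5-element sets is 2·5 − 1 = 9 (so min K = 9/5), attained only by arithmetic progressions.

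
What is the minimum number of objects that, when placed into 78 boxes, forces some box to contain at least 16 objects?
n = (16 − 1)·78 + 1 = 1171

By the generalised pigeonhole principle, to guarantee some box contains ≥ r objects we need more than (r − 1) · k objects total. Threshold: n = (r − 1) · k + 1. With r = 16 and k = 78: n = 15 · 78 + 1 = 1170 + 1 = 1171. For n = 1170 = 15 · 78, we can put exactly 15 objects in every box, avoiding 16 in any single one — so 1171 is tight.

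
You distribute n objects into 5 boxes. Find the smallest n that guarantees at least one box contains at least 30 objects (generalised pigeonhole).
n = (30 − 1)·5 + 1 = 146

By the generalised pigeonhole principle, to guarantee some box contains ≥ r objects we need more than (r − 1) · k objects total. Threshold: n = (r − 1) · k + 1. With r = 30 and k = 5: n = 29 · 5 + 1 = 145 + 1 = 146. For n = 145 = 29 · 5, we can put exactly 29 objects in every box, avoiding 30 in any single one — so 146 is tight.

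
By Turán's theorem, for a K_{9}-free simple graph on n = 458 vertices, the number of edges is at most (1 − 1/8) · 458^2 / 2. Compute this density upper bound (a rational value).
Turán density bound = (7/8) · 458^2/2 = 367087/4 ≈ 91771.75

Turán's theorem: ex(n, K_{r+1}) is achieved by the complete r-partite Turán graph T(n, r) with parts as balanced as possible, and is at most (1 − 1/r) · n^2/2. For r = 8, n = 458: the density bound is (7/8) · 209764/2 = 367087/4 ≈ 91771.75. The integer-valued extremum is e(T(458, 8)) = 91771, which is strictly less than the density bound 367087/4 since 8 ∤ 458 (the parts of T(458, 8) cannot all be equal).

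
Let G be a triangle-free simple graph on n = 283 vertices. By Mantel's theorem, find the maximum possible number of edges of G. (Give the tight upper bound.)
ex(283, K_3) = ⌊283^2/4⌋ = 20022

Mantel (1907): a triangle-free graph on n vertices has at most ⌊n^2/4⌋ edges, with equality for the complete bipartite graph K_{⌊n/2⌋, ⌈n/2⌉}. For n = 283: ⌊283^2/4⌋ = ⌊80089/4⌋ = 20022. The extremal graph is K_{141, 142}, which has 141·142 = 20022 edges.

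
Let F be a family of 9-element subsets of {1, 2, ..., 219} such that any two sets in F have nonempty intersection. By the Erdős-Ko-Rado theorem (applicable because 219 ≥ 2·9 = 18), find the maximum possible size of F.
max |F| = C(218, 8) = 111096303286923

The Erdős-Ko-Rado theorem states: for n ≥ 2k, an intersecting family of k-subsets of an n-element set has size at most C(n − 1, k − 1), with equality for 'star' families {A ⊆ [n] : |A| = k, i ∈ A} (fix an element i). For n = 219, k = 9: C(218, 8) = 111096303286923.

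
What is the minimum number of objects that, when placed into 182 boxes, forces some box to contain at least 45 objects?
n = (45 − 1)·182 + 1 = 8009

By the generalised pigeonhole principle, to guarantee some box contains ≥ r objects we need more than (r − 1) · k objects total. Threshold: n = (r − 1) · k + 1. With r = 45 and k = 182: n = 44 · 182 + 1 = 8008 + 1 = 8009. For n = 8008 = 44 · 182, we can put exactly 44 objects in every box, avoiding 45 in any single one — so 8009 is tight.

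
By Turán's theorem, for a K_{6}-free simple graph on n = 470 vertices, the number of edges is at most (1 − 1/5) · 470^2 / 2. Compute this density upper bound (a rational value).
Turán density bound = (4/5) · 470^2/2 = 88360

Turán's theorem: ex(n, K_{r+1}) is achieved by the complete r-partite Turán graph T(n, r) with parts as balanced as possible, and is at most (1 − 1/r) · n^2/2. For r = 5, n = 470: the density bound is (4/5) · 220900/2 = 88360. Since 5 ∣ 470, the Turán graph T(470, 5) has parts of equal size 94, and its edge count e(T(470, 5)) = 88360 attains the density bound exactly.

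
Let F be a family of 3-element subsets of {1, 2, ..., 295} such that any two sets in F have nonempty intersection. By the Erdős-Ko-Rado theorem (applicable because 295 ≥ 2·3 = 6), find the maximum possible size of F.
max |F| = C(294, 2) = 43071

Erdős-Ko-Rado (1961): when n ≥ 2k, max |F| = C(n−1, k−1). The bound is attained by the star {A : i ∈ A} for any fixed i ∈ [n]. Here C(295−1, 3−1) = C(294, 2) = 43071.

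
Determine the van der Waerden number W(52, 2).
W(52, 2) = 52 + 1 = 53

A 2-term AP is any pair of integers, so a monochromatic 2-AP exists iff some colour is used at least twice. With 52 colours, the colouring i ↦ i on {1, ..., 52} uses each colour once, avoiding any monochromatic pair, so W(52, 2) > 52. For {1, ..., 53}, pigeonhole forces two integers of the same colour, which form a monochromatic 2-AP. Hence W(52, 2) = 53.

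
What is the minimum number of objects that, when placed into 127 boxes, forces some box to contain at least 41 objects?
n = (41 − 1)·127 + 1 = 5081

By the generalised pigeonhole principle, to guarantee some box contains ≥ r objects we need more than (r − 1) · k objects total. Threshold: n = (r − 1) · k + 1. With r = 41 and k = 127: n = 40 · 127 + 1 = 5080 + 1 = 5081. For n = 5080 = 40 · 127, we can put exactly 40 objects in every box, avoiding 41 in any single one — so 5081 is tight.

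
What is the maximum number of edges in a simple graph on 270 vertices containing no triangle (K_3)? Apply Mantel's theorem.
ex(270, K_3) = ⌊270^2/4⌋ = 18225

Mantel (1907): a triangle-free graph on n vertices has at most ⌊n^2/4⌋ edges, with equality for the complete bipartite graph K_{⌊n/2⌋, ⌈n/2⌉}. For n = 270: ⌊270^2/4⌋ = ⌊72900/4⌋ = 18225. The extremal graph is K_{135, 135}, which has 135·135 = 18225 edges.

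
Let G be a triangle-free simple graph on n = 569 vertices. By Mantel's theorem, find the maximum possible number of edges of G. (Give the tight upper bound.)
ex(569, K_3) = ⌊569^2/4⌋ = 80940

Mantel (1907): a triangle-free graph on n vertices has at most ⌊n^2/4⌋ edges, with equality for the complete bipartite graph K_{⌊n/2⌋, ⌈n/2⌉}. For n = 569: ⌊569^2/4⌋ = ⌊323761/4⌋ = 80940. The extremal graph is K_{284, 285}, which has 284·285 = 80940 edges.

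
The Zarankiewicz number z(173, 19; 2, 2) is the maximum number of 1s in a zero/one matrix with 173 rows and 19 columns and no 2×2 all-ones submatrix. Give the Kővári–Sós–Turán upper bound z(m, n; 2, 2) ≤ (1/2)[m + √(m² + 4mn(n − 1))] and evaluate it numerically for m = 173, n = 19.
z(173, 19; 2, 2) ≤ (1/2)[173 + √(173² + 4·173·19·18)] = (1/2)[173 + √266593] = 344.6632

Kővári–Sós–Turán: let r_1, ..., r_173 be the row sums and z = Σ r_i the total number of 1s. Each pair of columns can share at most one row with both entries 1 (else a 2×2 all-ones block appears), so Σ_i C(r_i, 2) ≤ C(19, 2) = 171. By convexity Σ_i C(r_i, 2) ≥ 173·C(z/173, 2) = z(z − 173)/(2·173), giving z² − 173z − 173·19·18 ≤ 0 and hence z ≤ (1/2)[173 + √(29929 + 4·59166)] = (1/2)[173 + √266593] ≈ (1/2)(173 + 516.3264) = 344.6632.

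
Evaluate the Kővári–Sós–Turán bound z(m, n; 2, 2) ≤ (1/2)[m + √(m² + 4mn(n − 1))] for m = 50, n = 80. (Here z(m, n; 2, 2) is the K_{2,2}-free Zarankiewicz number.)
z(50, 80; 2, 2) ≤ (1/2)[50 + √(50² + 4·50·80·79)] = (1/2)[50 + √1266500] = 587.6944

Kővári–Sós–Turán: let r_1, ..., r_50 be the row sums and z = Σ r_i the total number of 1s. Each pair of columns can share at most one row with both entries 1 (else a 2×2 all-ones block appears), so Σ_i C(r_i, 2) ≤ C(80, 2) = 3160. By convexity Σ_i C(r_i, 2) ≥ 50·C(z/50, 2) = z(z − 50)/(2·50), giving z² − 50z − 50·80·79 ≤ 0 and hence z ≤ (1/2)[50 + √(2500 + 4·316000)] = (1/2)[50 + √1266500] ≈ (1/2)(50 + 1125.3888) = 587.6944.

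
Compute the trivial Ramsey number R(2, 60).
R(2, 60) = 60

R(2, k) = k for all k ≥ 2: in a 2-colouring of K_k, either some edge is red (a red K_2) or all edges are blue (a blue K_k). And K_{59} coloured all-blue has no blue K_60, so R(2, 60) > 59. Hence R(2, 60) = 60.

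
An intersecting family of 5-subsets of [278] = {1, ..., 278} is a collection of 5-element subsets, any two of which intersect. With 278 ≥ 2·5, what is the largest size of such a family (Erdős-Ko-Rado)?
max |F| = C(277, 4) = 240027425

The Erdős-Ko-Rado theorem states: for n ≥ 2k, an intersecting family of k-subsets of an n-element set has size at most C(n − 1, k − 1), with equality for 'star' families {A ⊆ [n] : |A| = k, i ∈ A} (fix an element i). For n = 278, k = 5: C(277, 4) = 240027425.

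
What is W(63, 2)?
W(63, 2) = 63 + 1 = 64

A 2-term AP is any pair of integers, so a monochromatic 2-AP exists iff some colour is used at least twice. With 63 colours, the colouring i ↦ i on {1, ..., 63} uses each colour once, avoiding any monochromatic pair, so W(63, 2) > 63. For {1, ..., 64}, pigeonhole forces two integers of the same colour, which form a monochromatic 2-AP. Hence W(63, 2) = 64.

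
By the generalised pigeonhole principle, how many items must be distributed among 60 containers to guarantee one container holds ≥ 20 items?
n = (20 − 1)·60 + 1 = 1141

By the generalised pigeonhole principle, to guarantee some box contains ≥ r objects we need more than (r − 1) · k objects total. Threshold: n = (r − 1) · k + 1. With r = 20 and k = 60: n = 19 · 60 + 1 = 1140 + 1 = 1141. For n = 1140 = 19 · 60, we can put exactly 19 objects in every box, avoiding 20 in any single one — so 1141 is tight.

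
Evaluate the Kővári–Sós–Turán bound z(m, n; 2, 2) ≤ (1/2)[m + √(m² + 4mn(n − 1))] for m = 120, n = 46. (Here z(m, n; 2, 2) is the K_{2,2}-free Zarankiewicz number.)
z(120, 46; 2, 2) ≤ (1/2)[120 + √(120² + 4·120·46·45)] = (1/2)[120 + √1008000] = 561.996

Kővári–Sós–Turán: let r_1, ..., r_120 be the row sums and z = Σ r_i the total number of 1s. Each pair of columns can share at most one row with both entries 1 (else a 2×2 all-ones block appears), so Σ_i C(r_i, 2) ≤ C(46, 2) = 1035. By convexity Σ_i C(r_i, 2) ≥ 120·C(z/120, 2) = z(z − 120)/(2·120), giving z² − 120z − 120·46·45 ≤ 0 and hence z ≤ (1/2)[120 + √(14400 + 4·248400)] = (1/2)[120 + √1008000] ≈ (1/2)(120 + 1003.992) = 561.996.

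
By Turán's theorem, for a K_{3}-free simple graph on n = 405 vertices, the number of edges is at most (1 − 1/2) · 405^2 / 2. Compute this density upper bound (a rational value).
Turán density bound = (1/2) · 405^2/2 = 164025/4 ≈ 41006.25

Turán's theorem: ex(n, K_{r+1}) is achieved by the complete r-partite Turán graph T(n, r) with parts as balanced as possible, and is at most (1 − 1/r) · n^2/2. For r = 2, n = 405: the density bound is (1/2) · 164025/2 = 164025/4 ≈ 41006.25. The integer-valued extremum is e(T(405, 2)) = 41006, which is strictly less than the density bound 164025/4 since 2 ∤ 405 (the parts of T(405, 2) cannot all be equal).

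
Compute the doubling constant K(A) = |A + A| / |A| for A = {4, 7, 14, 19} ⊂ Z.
K = |A + A| / |A| = 10/4 = 5/2

Enumerate A + A = {a + b : a, b ∈ A}. With |A| = 4, there are |A|^2 = 16 ordered sum pairs; collecting distinct values, A + A = {8, 11, 14, 18, 21, 23, 26, 28, 33, 38}, so |A + A| = 10. Thus K = 10/4 = 5/2. For comparison, the minimum possible |A + A| over all 4-element sets is 2·4 − 1 = 7 (so min K = 7/4), attained only by arithmetic progressions.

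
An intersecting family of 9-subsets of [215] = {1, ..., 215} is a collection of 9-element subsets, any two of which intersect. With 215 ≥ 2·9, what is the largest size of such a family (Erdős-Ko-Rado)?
max |F| = C(214, 8) = 95563144300338

Erdős-Ko-Rado (1961): when n ≥ 2k, max |F| = C(n−1, k−1). The bound is attained by the star {A : i ∈ A} for any fixed i ∈ [n]. Here C(215−1, 9−1) = C(214, 8) = 95563144300338.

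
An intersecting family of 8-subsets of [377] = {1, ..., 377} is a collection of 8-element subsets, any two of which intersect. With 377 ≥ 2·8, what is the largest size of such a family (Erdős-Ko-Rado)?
max |F| = C(376, 7) = 199290952927000

Erdős-Ko-Rado (1961): when n ≥ 2k, max |F| = C(n−1, k−1). The bound is attained by the star {A : i ∈ A} for any fixed i ∈ [n]. Here C(377−1, 8−1) = C(376, 7) = 199290952927000.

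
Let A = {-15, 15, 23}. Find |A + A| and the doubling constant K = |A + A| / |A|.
K = |A + A| / |A| = 6/3 = 2

Enumerate A + A = {a + b : a, b ∈ A}. With |A| = 3, there are |A|^2 = 9 ordered sum pairs; collecting distinct values, A + A = {-30, 0, 8, 30, 38, 46}, so |A + A| = 6. Thus K = 6/3 = 2. For comparison, the minimum possible |A + A| over all 3-element sets is 2·3 − 1 = 5 (so min K = 5/3), attained only by arithmetic progressions.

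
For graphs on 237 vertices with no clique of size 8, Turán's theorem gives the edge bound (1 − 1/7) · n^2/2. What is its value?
Turán density bound = (6/7) · 237^2/2 = 168507/7 ≈ 24072.4286

Turán's theorem: ex(n, K_{r+1}) is achieved by the complete r-partite Turán graph T(n, r) with parts as balanced as possible, and is at most (1 − 1/r) · n^2/2. For r = 7, n = 237: the density bound is (6/7) · 56169/2 = 168507/7 ≈ 24072.4286. The integer-valued extremum is e(T(237, 7)) = 24072, which is strictly less than the density bound 168507/7 since 7 ∤ 237 (the parts of T(237, 7) cannot all be equal).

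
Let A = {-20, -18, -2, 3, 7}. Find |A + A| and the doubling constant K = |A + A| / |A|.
K = |A + A| / |A| = 15/5 = 3

Enumerate A + A = {a + b : a, b ∈ A}. With |A| = 5, there are |A|^2 = 25 ordered sum pairs; collecting distinct values, A + A = {-40, -38, -36, -22, -20, -17, -15, -13, -11, -4, 1, 5, 6, 10, 14}, so |A + A| = 15. Thus K = 15/5 = 3. For comparison, the minimum possible |A + A| over all 5-element sets is 2·5 − 1 = 9 (so min K = 9/5), attained only by arithmetic progressions.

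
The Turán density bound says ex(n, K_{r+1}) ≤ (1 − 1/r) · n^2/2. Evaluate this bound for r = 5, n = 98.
Turán density bound = (4/5) · 98^2/2 = 19208/5 ≈ 3841.6

Turán's theorem: ex(n, K_{r+1}) is achieved by the complete r-partite Turán graph T(n, r) with parts as balanced as possible, and is at most (1 − 1/r) · n^2/2. For r = 5, n = 98: the density bound is (4/5) · 9604/2 = 19208/5 ≈ 3841.6. The integer-valued extremum is e(T(98, 5)) = 3841, which is strictly less than the density bound 19208/5 since 5 ∤ 98 (the parts of T(98, 5) cannot all be equal).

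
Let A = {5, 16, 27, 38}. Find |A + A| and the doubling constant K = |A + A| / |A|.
K = |A + A| / |A| = 7/4

Enumerate A + A = {a + b : a, b ∈ A}. With |A| = 4, there are |A|^2 = 16 ordered sum pairs; collecting distinct values, A + A = {10, 21, 32, 43, 54, 65, 76}, so |A + A| = 7. Thus K = 7/4. Here |A + A| = 2|A| − 1 = 7, the minimum possible — so K = 7/4 is minimal, which holds iff A is an arithmetic progression.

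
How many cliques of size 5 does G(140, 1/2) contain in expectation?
E[# K_5] = C(140, 5) · (1/2)^C(5, 2) = 416965528 / 2^10 = 52120691/128 = 407192.8984375

For each 5-subset S of vertices (there are C(140, 5) = 416965528 such S), let X_S = 1 if S induces a K_5 (all C(5, 2) = 10 edges present). Then P(X_S = 1) = (1/2)^10 = 1/1024. By linearity of expectation, E[# K_5] = C(140, 5) · (1/2)^10 = 416965528 / 1024 = 52120691/128 = 407192.8984375.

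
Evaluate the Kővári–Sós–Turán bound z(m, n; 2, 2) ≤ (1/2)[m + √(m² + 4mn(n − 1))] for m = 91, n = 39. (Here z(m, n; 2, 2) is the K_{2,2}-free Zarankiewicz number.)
z(91, 39; 2, 2) ≤ (1/2)[91 + √(91² + 4·91·39·38)] = (1/2)[91 + √547729] = 415.5436

Kővári–Sós–Turán: let r_1, ..., r_91 be the row sums and z = Σ r_i the total number of 1s. Each pair of columns can share at most one row with both entries 1 (else a 2×2 all-ones block appears), so Σ_i C(r_i, 2) ≤ C(39, 2) = 741. By convexity Σ_i C(r_i, 2) ≥ 91·C(z/91, 2) = z(z − 91)/(2·91), giving z² − 91z − 91·39·38 ≤ 0 and hence z ≤ (1/2)[91 + √(8281 + 4·134862)] = (1/2)[91 + √547729] ≈ (1/2)(91 + 740.0872) = 415.5436.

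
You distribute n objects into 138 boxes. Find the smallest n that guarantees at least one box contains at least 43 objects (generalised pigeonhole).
n = (43 − 1)·138 + 1 = 5797

By the generalised pigeonhole principle, to guarantee some box contains ≥ r objects we need more than (r − 1) · k objects total. Threshold: n = (r − 1) · k + 1. With r = 43 and k = 138: n = 42 · 138 + 1 = 5796 + 1 = 5797. For n = 5796 = 42 · 138, we can put exactly 42 objects in every box, avoiding 43 in any single one — so 5797 is tight.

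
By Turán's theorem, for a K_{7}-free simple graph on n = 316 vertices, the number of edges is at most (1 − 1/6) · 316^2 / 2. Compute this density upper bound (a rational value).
Turán density bound = (5/6) · 316^2/2 = 124820/3 ≈ 41606.6667

Turán's theorem: ex(n, K_{r+1}) is achieved by the complete r-partite Turán graph T(n, r) with parts as balanced as possible, and is at most (1 − 1/r) · n^2/2. For r = 6, n = 316: the density bound is (5/6) · 99856/2 = 124820/3 ≈ 41606.6667. The integer-valued extremum is e(T(316, 6)) = 41606, which is strictly less than the density bound 124820/3 since 6 ∤ 316 (the parts of T(316, 6) cannot all be equal).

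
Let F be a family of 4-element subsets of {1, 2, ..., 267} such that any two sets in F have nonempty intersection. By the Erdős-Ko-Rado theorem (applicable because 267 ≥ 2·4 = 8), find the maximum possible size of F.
max |F| = C(266, 3) = 3101560

Erdős-Ko-Rado (1961): when n ≥ 2k, max |F| = C(n−1, k−1). The bound is attained by the star {A : i ∈ A} for any fixed i ∈ [n]. Here C(267−1, 4−1) = C(266, 3) = 3101560.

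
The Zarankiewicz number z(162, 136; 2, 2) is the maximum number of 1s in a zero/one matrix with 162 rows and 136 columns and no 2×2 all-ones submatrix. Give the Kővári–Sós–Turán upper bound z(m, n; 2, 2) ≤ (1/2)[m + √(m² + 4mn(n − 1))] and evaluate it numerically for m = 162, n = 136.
z(162, 136; 2, 2) ≤ (1/2)[162 + √(162² + 4·162·136·135)] = (1/2)[162 + √11923524] = 1807.5228

Kővári–Sós–Turán: let r_1, ..., r_162 be the row sums and z = Σ r_i the total number of 1s. Each pair of columns can share at most one row with both entries 1 (else a 2×2 all-ones block appears), so Σ_i C(r_i, 2) ≤ C(136, 2) = 9180. By convexity Σ_i C(r_i, 2) ≥ 162·C(z/162, 2) = z(z − 162)/(2·162), giving z² − 162z − 162·136·135 ≤ 0 and hence z ≤ (1/2)[162 + √(26244 + 4·2974320)] = (1/2)[162 + √11923524] ≈ (1/2)(162 + 3453.0456) = 1807.5228.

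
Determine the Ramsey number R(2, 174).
R(2, 174) = 174

R(2, k) = k for all k ≥ 2: in a 2-colouring of K_k, either some edge is red (a red K_2) or all edges are blue (a blue K_k). And K_{173} coloured all-blue has no blue K_174, so R(2, 174) > 173. Hence R(2, 174) = 174.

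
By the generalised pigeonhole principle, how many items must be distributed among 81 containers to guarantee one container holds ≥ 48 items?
n = (48 − 1)·81 + 1 = 3808

By the generalised pigeonhole principle, to guarantee some box contains ≥ r objects we need more than (r − 1) · k objects total. Threshold: n = (r − 1) · k + 1. With r = 48 and k = 81: n = 47 · 81 + 1 = 3807 + 1 = 3808. For n = 3807 = 47 · 81, we can put exactly 47 objects in every box, avoiding 48 in any single one — so 3808 is tight.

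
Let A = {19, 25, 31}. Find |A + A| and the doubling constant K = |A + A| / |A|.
K = |A + A| / |A| = 5/3

Enumerate A + A = {a + b : a, b ∈ A}. With |A| = 3, there are |A|^2 = 9 ordered sum pairs; collecting distinct values, A + A = {38, 44, 50, 56, 62}, so |A + A| = 5. Thus K = 5/3. Here |A + A| = 2|A| − 1 = 5, the minimum possible — so K = 5/3 is minimal, which holds iff A is an arithmetic progression.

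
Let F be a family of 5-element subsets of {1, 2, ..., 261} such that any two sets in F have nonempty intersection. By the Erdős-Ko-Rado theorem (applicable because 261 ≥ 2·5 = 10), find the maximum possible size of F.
max |F| = C(260, 4) = 186043585

Erdős-Ko-Rado (1961): when n ≥ 2k, max |F| = C(n−1, k−1). The bound is attained by the star {A : i ∈ A} for any fixed i ∈ [n]. Here C(261−1, 5−1) = C(260, 4) = 186043585.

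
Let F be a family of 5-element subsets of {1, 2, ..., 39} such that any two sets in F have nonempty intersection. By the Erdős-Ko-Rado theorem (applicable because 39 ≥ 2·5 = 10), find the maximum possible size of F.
max |F| = C(38, 4) = 73815

The Erdős-Ko-Rado theorem states: for n ≥ 2k, an intersecting family of k-subsets of an n-element set has size at most C(n − 1, k − 1), with equality for 'star' families {A ⊆ [n] : |A| = k, i ∈ A} (fix an element i). For n = 39, k = 5: C(38, 4) = 73815.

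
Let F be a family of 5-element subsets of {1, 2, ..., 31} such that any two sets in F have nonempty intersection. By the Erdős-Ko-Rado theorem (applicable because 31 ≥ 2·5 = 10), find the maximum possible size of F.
max |F| = C(30, 4) = 27405

Erdős-Ko-Rado (1961): when n ≥ 2k, max |F| = C(n−1, k−1). The bound is attained by the star {A : i ∈ A} for any fixed i ∈ [n]. Here C(31−1, 5−1) = C(30, 4) = 27405.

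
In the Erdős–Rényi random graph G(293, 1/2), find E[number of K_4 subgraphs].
E[# K_4] = C(293, 4) · (1/2)^C(4, 2) = 300836285 / 2^6 = 4700566.953125

For each 4-subset S of vertices (there are C(293, 4) = 300836285 such S), let X_S = 1 if S induces a K_4 (all C(4, 2) = 6 edges present). Then P(X_S = 1) = (1/2)^6 = 1/64. By linearity of expectation, E[# K_4] = C(293, 4) · (1/2)^6 = 300836285 / 64 = 4700566.953125.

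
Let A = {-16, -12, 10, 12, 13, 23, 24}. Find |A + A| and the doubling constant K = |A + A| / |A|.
K = |A + A| / |A| = 27/7

Enumerate A + A = {a + b : a, b ∈ A}. With |A| = 7, there are |A|^2 = 49 ordered sum pairs; collecting distinct values, A + A = {-32, -28, -24, -6, -4, -3, -2, 0, 1, 7, 8, 11, 12, 20, 22, 23, 24, 25, 26, 33, 34, 35, 36, 37, 46, 47, 48}, so |A + A| = 27. Thus K = 27/7. For comparison, the minimum possible |A + A| over all 7-element sets is 2·7 − 1 = 13 (so min K = 13/7), attained only by arithmetic progressions.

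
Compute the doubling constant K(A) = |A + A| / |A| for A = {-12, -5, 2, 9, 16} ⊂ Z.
K = |A + A| / |A| = 9/5

Enumerate A + A = {a + b : a, b ∈ A}. With |A| = 5, there are |A|^2 = 25 ordered sum pairs; collecting distinct values, A + A = {-24, -17, -10, -3, 4, 11, 18, 25, 32}, so |A + A| = 9. Thus K = 9/5. Here |A + A| = 2|A| − 1 = 9, the minimum possible — so K = 9/5 is minimal, which holds iff A is an arithmetic progression.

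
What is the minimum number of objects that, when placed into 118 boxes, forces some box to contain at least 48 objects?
n = (48 − 1)·118 + 1 = 5547

By the generalised pigeonhole principle, to guarantee some box contains ≥ r objects we need more than (r − 1) · k objects total. Threshold: n = (r − 1) · k + 1. With r = 48 and k = 118: n = 47 · 118 + 1 = 5546 + 1 = 5547. For n = 5546 = 47 · 118, we can put exactly 47 objects in every box, avoiding 48 in any single one — so 5547 is tight.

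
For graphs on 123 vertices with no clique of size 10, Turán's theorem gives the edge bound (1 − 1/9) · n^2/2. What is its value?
Turán density bound = (8/9) · 123^2/2 = 6724

Turán's theorem: ex(n, K_{r+1}) is achieved by the complete r-partite Turán graph T(n, r) with parts as balanced as possible, and is at most (1 − 1/r) · n^2/2. For r = 9, n = 123: the density bound is (8/9) · 15129/2 = 6724. The integer-valued extremum is e(T(123, 9)) = 6723, which is strictly less than the density bound 6724 since 9 ∤ 123 (the parts of T(123, 9) cannot all be equal).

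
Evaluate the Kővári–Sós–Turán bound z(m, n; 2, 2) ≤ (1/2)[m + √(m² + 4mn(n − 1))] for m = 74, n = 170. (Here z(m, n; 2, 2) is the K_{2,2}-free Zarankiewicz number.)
z(74, 170; 2, 2) ≤ (1/2)[74 + √(74² + 4·74·170·169)] = (1/2)[74 + √8509556] = 1495.5572

Kővári–Sós–Turán: let r_1, ..., r_74 be the row sums and z = Σ r_i the total number of 1s. Each pair of columns can share at most one row with both entries 1 (else a 2×2 all-ones block appears), so Σ_i C(r_i, 2) ≤ C(170, 2) = 14365. By convexity Σ_i C(r_i, 2) ≥ 74·C(z/74, 2) = z(z − 74)/(2·74), giving z² − 74z − 74·170·169 ≤ 0 and hence z ≤ (1/2)[74 + √(5476 + 4·2126020)] = (1/2)[74 + √8509556] ≈ (1/2)(74 + 2917.1143) = 1495.5572.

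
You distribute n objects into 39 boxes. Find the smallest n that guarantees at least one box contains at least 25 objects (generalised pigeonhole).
n = (25 − 1)·39 + 1 = 937

By the generalised pigeonhole principle, to guarantee some box contains ≥ r objects we need more than (r − 1) · k objects total. Threshold: n = (r − 1) · k + 1. With r = 25 and k = 39: n = 24 · 39 + 1 = 936 + 1 = 937. For n = 936 = 24 · 39, we can put exactly 24 objects in every box, avoiding 25 in any single one — so 937 is tight.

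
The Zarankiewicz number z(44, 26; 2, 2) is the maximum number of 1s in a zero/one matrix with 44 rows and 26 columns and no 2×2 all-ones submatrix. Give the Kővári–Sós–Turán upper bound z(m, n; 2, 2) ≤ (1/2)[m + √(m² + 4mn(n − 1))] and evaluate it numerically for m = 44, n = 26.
z(44, 26; 2, 2) ≤ (1/2)[44 + √(44² + 4·44·26·25)] = (1/2)[44 + √116336] = 192.5403

Kővári–Sós–Turán: let r_1, ..., r_44 be the row sums and z = Σ r_i the total number of 1s. Each pair of columns can share at most one row with both entries 1 (else a 2×2 all-ones block appears), so Σ_i C(r_i, 2) ≤ C(26, 2) = 325. By convexity Σ_i C(r_i, 2) ≥ 44·C(z/44, 2) = z(z − 44)/(2·44), giving z² − 44z − 44·26·25 ≤ 0 and hence z ≤ (1/2)[44 + √(1936 + 4·28600)] = (1/2)[44 + √116336] ≈ (1/2)(44 + 341.0806) = 192.5403.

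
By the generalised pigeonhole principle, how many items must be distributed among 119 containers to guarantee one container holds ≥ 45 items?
n = (45 − 1)·119 + 1 = 5237

By the generalised pigeonhole principle, to guarantee some box contains ≥ r objects we need more than (r − 1) · k objects total. Threshold: n = (r − 1) · k + 1. With r = 45 and k = 119: n = 44 · 119 + 1 = 5236 + 1 = 5237. For n = 5236 = 44 · 119, we can put exactly 44 objects in every box, avoiding 45 in any single one — so 5237 is tight.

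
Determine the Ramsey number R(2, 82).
R(2, 82) = 82

R(2, k) = k for all k ≥ 2: in a 2-colouring of K_k, either some edge is red (a red K_2) or all edges are blue (a blue K_k). And K_{81} coloured all-blue has no blue K_82, so R(2, 82) > 81. Hence R(2, 82) = 82.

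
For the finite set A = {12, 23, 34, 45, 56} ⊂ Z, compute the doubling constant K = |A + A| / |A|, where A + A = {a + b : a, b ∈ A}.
K = |A + A| / |A| = 9/5

Enumerate A + A = {a + b : a, b ∈ A}. With |A| = 5, there are |A|^2 = 25 ordered sum pairs; collecting distinct values, A + A = {24, 35, 46, 57, 68, 79, 90, 101, 112}, so |A + A| = 9. Thus K = 9/5. Here |A + A| = 2|A| − 1 = 9, the minimum possible — so K = 9/5 is minimal, which holds iff A is an arithmetic progression.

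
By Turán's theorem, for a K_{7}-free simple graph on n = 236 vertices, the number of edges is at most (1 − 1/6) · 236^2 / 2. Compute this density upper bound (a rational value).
Turán density bound = (5/6) · 236^2/2 = 69620/3 ≈ 23206.6667

Turán's theorem: ex(n, K_{r+1}) is achieved by the complete r-partite Turán graph T(n, r) with parts as balanced as possible, and is at most (1 − 1/r) · n^2/2. For r = 6, n = 236: the density bound is (5/6) · 55696/2 = 69620/3 ≈ 23206.6667. The integer-valued extremum is e(T(236, 6)) = 23206, which is strictly less than the density bound 69620/3 since 6 ∤ 236 (the parts of T(236, 6) cannot all be equal).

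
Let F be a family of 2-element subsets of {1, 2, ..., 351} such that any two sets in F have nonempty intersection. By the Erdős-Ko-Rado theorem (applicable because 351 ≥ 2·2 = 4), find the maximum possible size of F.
max |F| = C(350, 1) = 350

Erdős-Ko-Rado (1961): when n ≥ 2k, max |F| = C(n−1, k−1). The bound is attained by the star {A : i ∈ A} for any fixed i ∈ [n]. Here C(351−1, 2−1) = C(350, 1) = 350.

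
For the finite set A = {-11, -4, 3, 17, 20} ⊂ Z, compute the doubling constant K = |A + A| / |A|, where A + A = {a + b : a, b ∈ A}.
K = |A + A| / |A| = 13/5

Enumerate A + A = {a + b : a, b ∈ A}. With |A| = 5, there are |A|^2 = 25 ordered sum pairs; collecting distinct values, A + A = {-22, -15, -8, -1, 6, 9, 13, 16, 20, 23, 34, 37, 40}, so |A + A| = 13. Thus K = 13/5. For comparison, the minimum possible |A + A| over all 5-element sets is 2·5 − 1 = 9 (so min K = 9/5), attained only by arithmetic progressions.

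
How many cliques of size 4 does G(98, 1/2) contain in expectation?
E[# K_4] = C(98, 4) · (1/2)^C(4, 2) = 3612280 / 2^6 = 451535/8 = 56441.875

For each 4-subset S of vertices (there are C(98, 4) = 3612280 such S), let X_S = 1 if S induces a K_4 (all C(4, 2) = 6 edges present). Then P(X_S = 1) = (1/2)^6 = 1/64. By linearity of expectation, E[# K_4] = C(98, 4) · (1/2)^6 = 3612280 / 64 = 451535/8 = 56441.875.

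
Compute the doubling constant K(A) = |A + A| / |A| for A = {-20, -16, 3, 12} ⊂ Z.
K = |A + A| / |A| = 10/4 = 5/2

Enumerate A + A = {a + b : a, b ∈ A}. With |A| = 4, there are |A|^2 = 16 ordered sum pairs; collecting distinct values, A + A = {-40, -36, -32, -17, -13, -8, -4, 6, 15, 24}, so |A + A| = 10. Thus K = 10/4 = 5/2. For comparison, the minimum possible |A + A| over all 4-element sets is 2·4 − 1 = 7 (so min K = 7/4), attained only by arithmetic progressions.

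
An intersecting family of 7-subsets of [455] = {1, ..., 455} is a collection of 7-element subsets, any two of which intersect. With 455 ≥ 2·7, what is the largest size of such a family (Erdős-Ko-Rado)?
max |F| = C(454, 6) = 11765093687985

The Erdős-Ko-Rado theorem states: for n ≥ 2k, an intersecting family of k-subsets of an n-element set has size at most C(n − 1, k − 1), with equality for 'star' families {A ⊆ [n] : |A| = k, i ∈ A} (fix an element i). For n = 455, k = 7: C(454, 6) = 11765093687985.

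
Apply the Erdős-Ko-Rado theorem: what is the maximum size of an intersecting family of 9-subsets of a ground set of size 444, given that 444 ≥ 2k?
max |F| = C(443, 8) = 34522584005252343

The Erdős-Ko-Rado theorem states: for n ≥ 2k, an intersecting family of k-subsets of an n-element set has size at most C(n − 1, k − 1), with equality for 'star' families {A ⊆ [n] : |A| = k, i ∈ A} (fix an element i). For n = 444, k = 9: C(443, 8) = 34522584005252343.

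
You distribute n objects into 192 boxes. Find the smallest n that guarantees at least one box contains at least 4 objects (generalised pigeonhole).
n = (4 − 1)·192 + 1 = 577

By the generalised pigeonhole principle, to guarantee some box contains ≥ r objects we need more than (r − 1) · k objects total. Threshold: n = (r − 1) · k + 1. With r = 4 and k = 192: n = 3 · 192 + 1 = 576 + 1 = 577. For n = 576 = 3 · 192, we can put exactly 3 objects in every box, avoiding 4 in any single one — so 577 is tight.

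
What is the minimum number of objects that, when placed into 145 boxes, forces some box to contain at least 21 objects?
n = (21 − 1)·145 + 1 = 2901

By the generalised pigeonhole principle, to guarantee some box contains ≥ r objects we need more than (r − 1) · k objects total. Threshold: n = (r − 1) · k + 1. With r = 21 and k = 145: n = 20 · 145 + 1 = 2900 + 1 = 2901. For n = 2900 = 20 · 145, we can put exactly 20 objects in every box, avoiding 21 in any single one — so 2901 is tight.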